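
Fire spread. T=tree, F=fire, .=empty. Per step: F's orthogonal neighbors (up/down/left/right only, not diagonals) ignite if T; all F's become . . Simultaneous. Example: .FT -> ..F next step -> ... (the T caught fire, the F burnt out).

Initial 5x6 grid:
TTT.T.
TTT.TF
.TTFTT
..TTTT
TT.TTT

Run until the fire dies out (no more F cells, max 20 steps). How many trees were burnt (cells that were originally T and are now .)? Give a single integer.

Step 1: +5 fires, +2 burnt (F count now 5)
Step 2: +7 fires, +5 burnt (F count now 7)
Step 3: +4 fires, +7 burnt (F count now 4)
Step 4: +2 fires, +4 burnt (F count now 2)
Step 5: +1 fires, +2 burnt (F count now 1)
Step 6: +0 fires, +1 burnt (F count now 0)
Fire out after step 6
Initially T: 21, now '.': 28
Total burnt (originally-T cells now '.'): 19

Answer: 19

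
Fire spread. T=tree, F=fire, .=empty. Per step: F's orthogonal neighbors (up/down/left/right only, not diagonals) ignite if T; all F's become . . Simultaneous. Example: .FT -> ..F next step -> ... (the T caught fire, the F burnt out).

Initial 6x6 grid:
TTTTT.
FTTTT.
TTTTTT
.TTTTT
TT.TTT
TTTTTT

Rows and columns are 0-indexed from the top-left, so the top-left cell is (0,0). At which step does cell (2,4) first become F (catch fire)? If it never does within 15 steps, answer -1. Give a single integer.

Step 1: cell (2,4)='T' (+3 fires, +1 burnt)
Step 2: cell (2,4)='T' (+3 fires, +3 burnt)
Step 3: cell (2,4)='T' (+4 fires, +3 burnt)
Step 4: cell (2,4)='T' (+5 fires, +4 burnt)
Step 5: cell (2,4)='F' (+5 fires, +5 burnt)
  -> target ignites at step 5
Step 6: cell (2,4)='.' (+5 fires, +5 burnt)
Step 7: cell (2,4)='.' (+3 fires, +5 burnt)
Step 8: cell (2,4)='.' (+2 fires, +3 burnt)
Step 9: cell (2,4)='.' (+1 fires, +2 burnt)
Step 10: cell (2,4)='.' (+0 fires, +1 burnt)
  fire out at step 10

5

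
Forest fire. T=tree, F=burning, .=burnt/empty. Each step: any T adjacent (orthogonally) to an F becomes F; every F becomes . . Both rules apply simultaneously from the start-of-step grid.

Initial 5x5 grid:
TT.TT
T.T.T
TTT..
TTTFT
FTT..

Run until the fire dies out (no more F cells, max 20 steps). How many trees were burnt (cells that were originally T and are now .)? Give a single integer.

Step 1: +4 fires, +2 burnt (F count now 4)
Step 2: +4 fires, +4 burnt (F count now 4)
Step 3: +3 fires, +4 burnt (F count now 3)
Step 4: +1 fires, +3 burnt (F count now 1)
Step 5: +1 fires, +1 burnt (F count now 1)
Step 6: +0 fires, +1 burnt (F count now 0)
Fire out after step 6
Initially T: 16, now '.': 22
Total burnt (originally-T cells now '.'): 13

Answer: 13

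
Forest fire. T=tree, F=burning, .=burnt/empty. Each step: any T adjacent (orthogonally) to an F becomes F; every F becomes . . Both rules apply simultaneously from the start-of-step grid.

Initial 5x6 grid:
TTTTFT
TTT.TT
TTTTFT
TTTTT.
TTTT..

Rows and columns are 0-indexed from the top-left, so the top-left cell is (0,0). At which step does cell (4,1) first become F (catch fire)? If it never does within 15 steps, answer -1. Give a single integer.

Step 1: cell (4,1)='T' (+6 fires, +2 burnt)
Step 2: cell (4,1)='T' (+4 fires, +6 burnt)
Step 3: cell (4,1)='T' (+5 fires, +4 burnt)
Step 4: cell (4,1)='T' (+5 fires, +5 burnt)
Step 5: cell (4,1)='F' (+3 fires, +5 burnt)
  -> target ignites at step 5
Step 6: cell (4,1)='.' (+1 fires, +3 burnt)
Step 7: cell (4,1)='.' (+0 fires, +1 burnt)
  fire out at step 7

5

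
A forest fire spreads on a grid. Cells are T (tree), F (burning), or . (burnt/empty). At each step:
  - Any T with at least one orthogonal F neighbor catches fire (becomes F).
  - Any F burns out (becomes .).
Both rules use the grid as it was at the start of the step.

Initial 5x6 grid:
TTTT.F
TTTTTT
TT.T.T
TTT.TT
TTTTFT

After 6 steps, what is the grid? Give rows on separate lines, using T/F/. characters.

Step 1: 4 trees catch fire, 2 burn out
  TTTT..
  TTTTTF
  TT.T.T
  TTT.FT
  TTTF.F
Step 2: 4 trees catch fire, 4 burn out
  TTTT..
  TTTTF.
  TT.T.F
  TTT..F
  TTF...
Step 3: 3 trees catch fire, 4 burn out
  TTTT..
  TTTF..
  TT.T..
  TTF...
  TF....
Step 4: 5 trees catch fire, 3 burn out
  TTTF..
  TTF...
  TT.F..
  TF....
  F.....
Step 5: 4 trees catch fire, 5 burn out
  TTF...
  TF....
  TF....
  F.....
  ......
Step 6: 3 trees catch fire, 4 burn out
  TF....
  F.....
  F.....
  ......
  ......

TF....
F.....
F.....
......
......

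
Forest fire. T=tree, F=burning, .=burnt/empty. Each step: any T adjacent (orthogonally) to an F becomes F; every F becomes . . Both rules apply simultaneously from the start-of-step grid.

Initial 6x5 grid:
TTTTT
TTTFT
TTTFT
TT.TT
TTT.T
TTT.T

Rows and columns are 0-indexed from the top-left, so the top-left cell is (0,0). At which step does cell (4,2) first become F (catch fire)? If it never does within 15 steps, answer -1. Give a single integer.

Step 1: cell (4,2)='T' (+6 fires, +2 burnt)
Step 2: cell (4,2)='T' (+5 fires, +6 burnt)
Step 3: cell (4,2)='T' (+5 fires, +5 burnt)
Step 4: cell (4,2)='T' (+4 fires, +5 burnt)
Step 5: cell (4,2)='F' (+3 fires, +4 burnt)
  -> target ignites at step 5
Step 6: cell (4,2)='.' (+2 fires, +3 burnt)
Step 7: cell (4,2)='.' (+0 fires, +2 burnt)
  fire out at step 7

5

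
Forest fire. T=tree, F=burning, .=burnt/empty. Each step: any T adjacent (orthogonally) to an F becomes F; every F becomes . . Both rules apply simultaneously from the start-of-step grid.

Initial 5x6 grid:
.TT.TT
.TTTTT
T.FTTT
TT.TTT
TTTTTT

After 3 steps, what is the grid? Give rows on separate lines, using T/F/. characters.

Step 1: 2 trees catch fire, 1 burn out
  .TT.TT
  .TFTTT
  T..FTT
  TT.TTT
  TTTTTT
Step 2: 5 trees catch fire, 2 burn out
  .TF.TT
  .F.FTT
  T...FT
  TT.FTT
  TTTTTT
Step 3: 5 trees catch fire, 5 burn out
  .F..TT
  ....FT
  T....F
  TT..FT
  TTTFTT

.F..TT
....FT
T....F
TT..FT
TTTFTT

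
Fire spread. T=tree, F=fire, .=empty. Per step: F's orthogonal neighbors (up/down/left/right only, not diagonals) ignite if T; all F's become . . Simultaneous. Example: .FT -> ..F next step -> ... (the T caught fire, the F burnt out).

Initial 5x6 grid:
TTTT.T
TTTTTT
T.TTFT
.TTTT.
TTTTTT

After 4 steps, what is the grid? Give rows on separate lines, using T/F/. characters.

Step 1: 4 trees catch fire, 1 burn out
  TTTT.T
  TTTTFT
  T.TF.F
  .TTTF.
  TTTTTT
Step 2: 5 trees catch fire, 4 burn out
  TTTT.T
  TTTF.F
  T.F...
  .TTF..
  TTTTFT
Step 3: 6 trees catch fire, 5 burn out
  TTTF.F
  TTF...
  T.....
  .TF...
  TTTF.F
Step 4: 4 trees catch fire, 6 burn out
  TTF...
  TF....
  T.....
  .F....
  TTF...

TTF...
TF....
T.....
.F....
TTF...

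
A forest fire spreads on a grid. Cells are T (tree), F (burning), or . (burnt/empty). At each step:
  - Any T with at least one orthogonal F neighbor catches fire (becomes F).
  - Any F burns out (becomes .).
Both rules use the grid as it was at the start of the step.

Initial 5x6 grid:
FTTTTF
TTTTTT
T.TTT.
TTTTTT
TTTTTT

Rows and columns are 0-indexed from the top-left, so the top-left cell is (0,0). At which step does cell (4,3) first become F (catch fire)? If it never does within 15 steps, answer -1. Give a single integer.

Step 1: cell (4,3)='T' (+4 fires, +2 burnt)
Step 2: cell (4,3)='T' (+5 fires, +4 burnt)
Step 3: cell (4,3)='T' (+4 fires, +5 burnt)
Step 4: cell (4,3)='T' (+5 fires, +4 burnt)
Step 5: cell (4,3)='T' (+5 fires, +5 burnt)
Step 6: cell (4,3)='F' (+3 fires, +5 burnt)
  -> target ignites at step 6
Step 7: cell (4,3)='.' (+0 fires, +3 burnt)
  fire out at step 7

6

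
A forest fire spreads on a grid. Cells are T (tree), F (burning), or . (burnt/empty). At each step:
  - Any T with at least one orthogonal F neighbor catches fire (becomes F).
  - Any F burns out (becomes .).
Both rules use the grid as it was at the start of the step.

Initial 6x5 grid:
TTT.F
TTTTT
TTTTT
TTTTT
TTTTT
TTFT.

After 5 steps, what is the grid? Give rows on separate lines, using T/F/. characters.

Step 1: 4 trees catch fire, 2 burn out
  TTT..
  TTTTF
  TTTTT
  TTTTT
  TTFTT
  TF.F.
Step 2: 6 trees catch fire, 4 burn out
  TTT..
  TTTF.
  TTTTF
  TTFTT
  TF.FT
  F....
Step 3: 8 trees catch fire, 6 burn out
  TTT..
  TTF..
  TTFF.
  TF.FF
  F...F
  .....
Step 4: 4 trees catch fire, 8 burn out
  TTF..
  TF...
  TF...
  F....
  .....
  .....
Step 5: 3 trees catch fire, 4 burn out
  TF...
  F....
  F....
  .....
  .....
  .....

TF...
F....
F....
.....
.....
.....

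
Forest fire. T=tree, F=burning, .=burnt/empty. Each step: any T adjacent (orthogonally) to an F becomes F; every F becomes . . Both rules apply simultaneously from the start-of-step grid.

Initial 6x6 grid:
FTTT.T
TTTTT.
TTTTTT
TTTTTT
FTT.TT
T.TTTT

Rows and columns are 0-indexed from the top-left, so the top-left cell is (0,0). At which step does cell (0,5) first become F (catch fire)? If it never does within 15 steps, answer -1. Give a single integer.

Step 1: cell (0,5)='T' (+5 fires, +2 burnt)
Step 2: cell (0,5)='T' (+5 fires, +5 burnt)
Step 3: cell (0,5)='T' (+5 fires, +5 burnt)
Step 4: cell (0,5)='T' (+4 fires, +5 burnt)
Step 5: cell (0,5)='T' (+4 fires, +4 burnt)
Step 6: cell (0,5)='T' (+4 fires, +4 burnt)
Step 7: cell (0,5)='T' (+2 fires, +4 burnt)
Step 8: cell (0,5)='T' (+0 fires, +2 burnt)
  fire out at step 8
Target never catches fire within 15 steps

-1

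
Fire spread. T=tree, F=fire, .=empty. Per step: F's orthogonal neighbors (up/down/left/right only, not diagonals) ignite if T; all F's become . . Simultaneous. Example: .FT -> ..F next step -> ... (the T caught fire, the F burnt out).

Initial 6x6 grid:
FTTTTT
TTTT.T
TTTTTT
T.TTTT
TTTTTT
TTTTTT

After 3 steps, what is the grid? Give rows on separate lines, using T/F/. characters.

Step 1: 2 trees catch fire, 1 burn out
  .FTTTT
  FTTT.T
  TTTTTT
  T.TTTT
  TTTTTT
  TTTTTT
Step 2: 3 trees catch fire, 2 burn out
  ..FTTT
  .FTT.T
  FTTTTT
  T.TTTT
  TTTTTT
  TTTTTT
Step 3: 4 trees catch fire, 3 burn out
  ...FTT
  ..FT.T
  .FTTTT
  F.TTTT
  TTTTTT
  TTTTTT

...FTT
..FT.T
.FTTTT
F.TTTT
TTTTTT
TTTTTT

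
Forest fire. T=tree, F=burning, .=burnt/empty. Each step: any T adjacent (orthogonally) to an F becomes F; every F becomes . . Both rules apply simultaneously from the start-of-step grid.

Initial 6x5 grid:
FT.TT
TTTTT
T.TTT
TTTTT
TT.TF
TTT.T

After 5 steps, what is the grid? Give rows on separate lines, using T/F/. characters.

Step 1: 5 trees catch fire, 2 burn out
  .F.TT
  FTTTT
  T.TTT
  TTTTF
  TT.F.
  TTT.F
Step 2: 4 trees catch fire, 5 burn out
  ...TT
  .FTTT
  F.TTF
  TTTF.
  TT...
  TTT..
Step 3: 5 trees catch fire, 4 burn out
  ...TT
  ..FTF
  ..TF.
  FTF..
  TT...
  TTT..
Step 4: 5 trees catch fire, 5 burn out
  ...TF
  ...F.
  ..F..
  .F...
  FT...
  TTT..
Step 5: 3 trees catch fire, 5 burn out
  ...F.
  .....
  .....
  .....
  .F...
  FTT..

...F.
.....
.....
.....
.F...
FTT..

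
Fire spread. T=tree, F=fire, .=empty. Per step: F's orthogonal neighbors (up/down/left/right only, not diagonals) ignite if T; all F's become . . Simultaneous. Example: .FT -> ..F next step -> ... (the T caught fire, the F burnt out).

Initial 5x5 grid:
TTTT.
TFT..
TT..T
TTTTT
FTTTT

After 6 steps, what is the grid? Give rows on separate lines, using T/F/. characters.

Step 1: 6 trees catch fire, 2 burn out
  TFTT.
  F.F..
  TF..T
  FTTTT
  .FTTT
Step 2: 5 trees catch fire, 6 burn out
  F.FT.
  .....
  F...T
  .FTTT
  ..FTT
Step 3: 3 trees catch fire, 5 burn out
  ...F.
  .....
  ....T
  ..FTT
  ...FT
Step 4: 2 trees catch fire, 3 burn out
  .....
  .....
  ....T
  ...FT
  ....F
Step 5: 1 trees catch fire, 2 burn out
  .....
  .....
  ....T
  ....F
  .....
Step 6: 1 trees catch fire, 1 burn out
  .....
  .....
  ....F
  .....
  .....

.....
.....
....F
.....
.....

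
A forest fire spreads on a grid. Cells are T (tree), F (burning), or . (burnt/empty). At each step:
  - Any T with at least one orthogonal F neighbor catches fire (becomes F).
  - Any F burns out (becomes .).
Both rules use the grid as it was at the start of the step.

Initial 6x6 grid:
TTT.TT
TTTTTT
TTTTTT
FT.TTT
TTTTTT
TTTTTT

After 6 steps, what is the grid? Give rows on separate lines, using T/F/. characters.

Step 1: 3 trees catch fire, 1 burn out
  TTT.TT
  TTTTTT
  FTTTTT
  .F.TTT
  FTTTTT
  TTTTTT
Step 2: 4 trees catch fire, 3 burn out
  TTT.TT
  FTTTTT
  .FTTTT
  ...TTT
  .FTTTT
  FTTTTT
Step 3: 5 trees catch fire, 4 burn out
  FTT.TT
  .FTTTT
  ..FTTT
  ...TTT
  ..FTTT
  .FTTTT
Step 4: 5 trees catch fire, 5 burn out
  .FT.TT
  ..FTTT
  ...FTT
  ...TTT
  ...FTT
  ..FTTT
Step 5: 6 trees catch fire, 5 burn out
  ..F.TT
  ...FTT
  ....FT
  ...FTT
  ....FT
  ...FTT
Step 6: 5 trees catch fire, 6 burn out
  ....TT
  ....FT
  .....F
  ....FT
  .....F
  ....FT

....TT
....FT
.....F
....FT
.....F
....FT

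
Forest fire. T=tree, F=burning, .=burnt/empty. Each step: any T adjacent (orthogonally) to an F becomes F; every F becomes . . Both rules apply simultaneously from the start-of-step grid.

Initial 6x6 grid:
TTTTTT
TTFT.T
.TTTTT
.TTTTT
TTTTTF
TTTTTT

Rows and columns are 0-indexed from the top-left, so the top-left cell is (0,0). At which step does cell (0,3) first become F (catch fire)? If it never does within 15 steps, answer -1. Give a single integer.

Step 1: cell (0,3)='T' (+7 fires, +2 burnt)
Step 2: cell (0,3)='F' (+10 fires, +7 burnt)
  -> target ignites at step 2
Step 3: cell (0,3)='.' (+8 fires, +10 burnt)
Step 4: cell (0,3)='.' (+3 fires, +8 burnt)
Step 5: cell (0,3)='.' (+2 fires, +3 burnt)
Step 6: cell (0,3)='.' (+1 fires, +2 burnt)
Step 7: cell (0,3)='.' (+0 fires, +1 burnt)
  fire out at step 7

2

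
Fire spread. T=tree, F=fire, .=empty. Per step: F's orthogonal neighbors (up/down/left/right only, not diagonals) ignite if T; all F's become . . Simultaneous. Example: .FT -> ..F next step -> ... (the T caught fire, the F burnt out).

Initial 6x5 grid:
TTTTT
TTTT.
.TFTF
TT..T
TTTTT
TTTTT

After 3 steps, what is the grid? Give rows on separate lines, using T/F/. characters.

Step 1: 4 trees catch fire, 2 burn out
  TTTTT
  TTFT.
  .F.F.
  TT..F
  TTTTT
  TTTTT
Step 2: 5 trees catch fire, 4 burn out
  TTFTT
  TF.F.
  .....
  TF...
  TTTTF
  TTTTT
Step 3: 7 trees catch fire, 5 burn out
  TF.FT
  F....
  .....
  F....
  TFTF.
  TTTTF

TF.FT
F....
.....
F....
TFTF.
TTTTF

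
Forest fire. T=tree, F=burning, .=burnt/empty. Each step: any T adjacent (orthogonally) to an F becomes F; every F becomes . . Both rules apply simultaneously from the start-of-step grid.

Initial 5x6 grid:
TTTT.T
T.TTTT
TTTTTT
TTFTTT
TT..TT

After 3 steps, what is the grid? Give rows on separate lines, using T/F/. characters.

Step 1: 3 trees catch fire, 1 burn out
  TTTT.T
  T.TTTT
  TTFTTT
  TF.FTT
  TT..TT
Step 2: 6 trees catch fire, 3 burn out
  TTTT.T
  T.FTTT
  TF.FTT
  F...FT
  TF..TT
Step 3: 7 trees catch fire, 6 burn out
  TTFT.T
  T..FTT
  F...FT
  .....F
  F...FT

TTFT.T
T..FTT
F...FT
.....F
F...FT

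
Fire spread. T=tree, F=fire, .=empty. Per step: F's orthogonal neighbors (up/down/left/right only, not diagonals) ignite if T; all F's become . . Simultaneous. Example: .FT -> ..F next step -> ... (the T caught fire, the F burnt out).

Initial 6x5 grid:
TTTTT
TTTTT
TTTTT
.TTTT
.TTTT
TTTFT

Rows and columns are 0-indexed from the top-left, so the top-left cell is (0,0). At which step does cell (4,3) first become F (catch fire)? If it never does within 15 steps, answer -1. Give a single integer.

Step 1: cell (4,3)='F' (+3 fires, +1 burnt)
  -> target ignites at step 1
Step 2: cell (4,3)='.' (+4 fires, +3 burnt)
Step 3: cell (4,3)='.' (+5 fires, +4 burnt)
Step 4: cell (4,3)='.' (+4 fires, +5 burnt)
Step 5: cell (4,3)='.' (+4 fires, +4 burnt)
Step 6: cell (4,3)='.' (+4 fires, +4 burnt)
Step 7: cell (4,3)='.' (+2 fires, +4 burnt)
Step 8: cell (4,3)='.' (+1 fires, +2 burnt)
Step 9: cell (4,3)='.' (+0 fires, +1 burnt)
  fire out at step 9

1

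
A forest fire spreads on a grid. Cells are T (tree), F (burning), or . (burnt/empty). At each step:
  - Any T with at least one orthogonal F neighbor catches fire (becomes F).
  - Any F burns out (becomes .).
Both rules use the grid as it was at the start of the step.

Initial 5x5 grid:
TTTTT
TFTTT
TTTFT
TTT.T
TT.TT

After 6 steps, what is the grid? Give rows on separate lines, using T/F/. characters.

Step 1: 7 trees catch fire, 2 burn out
  TFTTT
  F.FFT
  TFF.F
  TTT.T
  TT.TT
Step 2: 8 trees catch fire, 7 burn out
  F.FFT
  ....F
  F....
  TFF.F
  TT.TT
Step 3: 4 trees catch fire, 8 burn out
  ....F
  .....
  .....
  F....
  TF.TF
Step 4: 2 trees catch fire, 4 burn out
  .....
  .....
  .....
  .....
  F..F.
Step 5: 0 trees catch fire, 2 burn out
  .....
  .....
  .....
  .....
  .....
Step 6: 0 trees catch fire, 0 burn out
  .....
  .....
  .....
  .....
  .....

.....
.....
.....
.....
.....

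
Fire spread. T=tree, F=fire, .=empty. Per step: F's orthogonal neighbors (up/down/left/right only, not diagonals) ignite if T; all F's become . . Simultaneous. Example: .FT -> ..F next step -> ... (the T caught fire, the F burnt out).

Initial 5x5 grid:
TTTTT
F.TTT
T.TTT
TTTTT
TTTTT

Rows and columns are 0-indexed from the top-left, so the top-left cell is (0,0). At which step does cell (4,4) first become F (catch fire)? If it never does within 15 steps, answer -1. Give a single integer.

Step 1: cell (4,4)='T' (+2 fires, +1 burnt)
Step 2: cell (4,4)='T' (+2 fires, +2 burnt)
Step 3: cell (4,4)='T' (+3 fires, +2 burnt)
Step 4: cell (4,4)='T' (+4 fires, +3 burnt)
Step 5: cell (4,4)='T' (+5 fires, +4 burnt)
Step 6: cell (4,4)='T' (+4 fires, +5 burnt)
Step 7: cell (4,4)='F' (+2 fires, +4 burnt)
  -> target ignites at step 7
Step 8: cell (4,4)='.' (+0 fires, +2 burnt)
  fire out at step 8

7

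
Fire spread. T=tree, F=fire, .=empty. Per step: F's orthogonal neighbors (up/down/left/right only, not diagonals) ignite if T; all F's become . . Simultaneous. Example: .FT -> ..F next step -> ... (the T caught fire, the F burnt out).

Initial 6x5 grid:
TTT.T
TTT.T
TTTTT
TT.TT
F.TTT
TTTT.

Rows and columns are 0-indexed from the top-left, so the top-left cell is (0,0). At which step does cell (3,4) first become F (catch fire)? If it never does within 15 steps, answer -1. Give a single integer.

Step 1: cell (3,4)='T' (+2 fires, +1 burnt)
Step 2: cell (3,4)='T' (+3 fires, +2 burnt)
Step 3: cell (3,4)='T' (+3 fires, +3 burnt)
Step 4: cell (3,4)='T' (+5 fires, +3 burnt)
Step 5: cell (3,4)='T' (+4 fires, +5 burnt)
Step 6: cell (3,4)='T' (+4 fires, +4 burnt)
Step 7: cell (3,4)='F' (+2 fires, +4 burnt)
  -> target ignites at step 7
Step 8: cell (3,4)='.' (+1 fires, +2 burnt)
Step 9: cell (3,4)='.' (+0 fires, +1 burnt)
  fire out at step 9

7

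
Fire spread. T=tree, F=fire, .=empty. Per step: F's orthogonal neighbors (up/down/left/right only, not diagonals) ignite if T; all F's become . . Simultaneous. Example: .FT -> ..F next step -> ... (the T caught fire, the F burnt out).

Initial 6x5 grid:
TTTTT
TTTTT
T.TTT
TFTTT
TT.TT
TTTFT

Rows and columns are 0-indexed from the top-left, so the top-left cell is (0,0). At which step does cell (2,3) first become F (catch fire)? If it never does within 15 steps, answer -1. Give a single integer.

Step 1: cell (2,3)='T' (+6 fires, +2 burnt)
Step 2: cell (2,3)='T' (+6 fires, +6 burnt)
Step 3: cell (2,3)='F' (+5 fires, +6 burnt)
  -> target ignites at step 3
Step 4: cell (2,3)='.' (+5 fires, +5 burnt)
Step 5: cell (2,3)='.' (+3 fires, +5 burnt)
Step 6: cell (2,3)='.' (+1 fires, +3 burnt)
Step 7: cell (2,3)='.' (+0 fires, +1 burnt)
  fire out at step 7

3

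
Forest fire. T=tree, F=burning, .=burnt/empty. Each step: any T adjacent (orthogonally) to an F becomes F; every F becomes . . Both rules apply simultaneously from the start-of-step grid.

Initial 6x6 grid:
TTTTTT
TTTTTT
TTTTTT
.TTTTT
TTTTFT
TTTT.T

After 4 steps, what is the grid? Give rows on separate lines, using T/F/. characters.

Step 1: 3 trees catch fire, 1 burn out
  TTTTTT
  TTTTTT
  TTTTTT
  .TTTFT
  TTTF.F
  TTTT.T
Step 2: 6 trees catch fire, 3 burn out
  TTTTTT
  TTTTTT
  TTTTFT
  .TTF.F
  TTF...
  TTTF.F
Step 3: 6 trees catch fire, 6 burn out
  TTTTTT
  TTTTFT
  TTTF.F
  .TF...
  TF....
  TTF...
Step 4: 7 trees catch fire, 6 burn out
  TTTTFT
  TTTF.F
  TTF...
  .F....
  F.....
  TF....

TTTTFT
TTTF.F
TTF...
.F....
F.....
TF....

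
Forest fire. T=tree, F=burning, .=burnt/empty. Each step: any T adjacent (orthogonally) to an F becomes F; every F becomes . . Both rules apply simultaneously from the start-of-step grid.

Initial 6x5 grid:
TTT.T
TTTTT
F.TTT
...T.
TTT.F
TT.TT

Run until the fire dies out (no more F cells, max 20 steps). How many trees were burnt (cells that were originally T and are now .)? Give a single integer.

Answer: 15

Derivation:
Step 1: +2 fires, +2 burnt (F count now 2)
Step 2: +3 fires, +2 burnt (F count now 3)
Step 3: +2 fires, +3 burnt (F count now 2)
Step 4: +3 fires, +2 burnt (F count now 3)
Step 5: +2 fires, +3 burnt (F count now 2)
Step 6: +3 fires, +2 burnt (F count now 3)
Step 7: +0 fires, +3 burnt (F count now 0)
Fire out after step 7
Initially T: 20, now '.': 25
Total burnt (originally-T cells now '.'): 15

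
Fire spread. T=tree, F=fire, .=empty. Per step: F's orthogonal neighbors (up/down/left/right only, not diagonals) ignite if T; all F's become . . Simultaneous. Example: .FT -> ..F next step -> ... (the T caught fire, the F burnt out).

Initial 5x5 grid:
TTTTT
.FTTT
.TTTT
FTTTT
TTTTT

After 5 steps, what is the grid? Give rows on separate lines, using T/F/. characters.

Step 1: 5 trees catch fire, 2 burn out
  TFTTT
  ..FTT
  .FTTT
  .FTTT
  FTTTT
Step 2: 6 trees catch fire, 5 burn out
  F.FTT
  ...FT
  ..FTT
  ..FTT
  .FTTT
Step 3: 5 trees catch fire, 6 burn out
  ...FT
  ....F
  ...FT
  ...FT
  ..FTT
Step 4: 4 trees catch fire, 5 burn out
  ....F
  .....
  ....F
  ....F
  ...FT
Step 5: 1 trees catch fire, 4 burn out
  .....
  .....
  .....
  .....
  ....F

.....
.....
.....
.....
....F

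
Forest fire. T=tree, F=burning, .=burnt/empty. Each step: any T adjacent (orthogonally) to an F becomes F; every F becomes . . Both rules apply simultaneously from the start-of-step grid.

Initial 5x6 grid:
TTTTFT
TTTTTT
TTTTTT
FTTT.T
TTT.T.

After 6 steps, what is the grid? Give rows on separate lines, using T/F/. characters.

Step 1: 6 trees catch fire, 2 burn out
  TTTF.F
  TTTTFT
  FTTTTT
  .FTT.T
  FTT.T.
Step 2: 8 trees catch fire, 6 burn out
  TTF...
  FTTF.F
  .FTTFT
  ..FT.T
  .FT.T.
Step 3: 9 trees catch fire, 8 burn out
  FF....
  .FF...
  ..FF.F
  ...F.T
  ..F.T.
Step 4: 1 trees catch fire, 9 burn out
  ......
  ......
  ......
  .....F
  ....T.
Step 5: 0 trees catch fire, 1 burn out
  ......
  ......
  ......
  ......
  ....T.
Step 6: 0 trees catch fire, 0 burn out
  ......
  ......
  ......
  ......
  ....T.

......
......
......
......
....T.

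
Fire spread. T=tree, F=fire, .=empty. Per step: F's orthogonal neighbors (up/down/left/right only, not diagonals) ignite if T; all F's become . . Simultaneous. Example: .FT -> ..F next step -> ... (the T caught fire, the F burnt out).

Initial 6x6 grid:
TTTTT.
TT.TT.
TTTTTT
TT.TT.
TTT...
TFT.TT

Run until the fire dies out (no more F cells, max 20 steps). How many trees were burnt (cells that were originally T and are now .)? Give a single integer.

Answer: 24

Derivation:
Step 1: +3 fires, +1 burnt (F count now 3)
Step 2: +3 fires, +3 burnt (F count now 3)
Step 3: +2 fires, +3 burnt (F count now 2)
Step 4: +3 fires, +2 burnt (F count now 3)
Step 5: +3 fires, +3 burnt (F count now 3)
Step 6: +5 fires, +3 burnt (F count now 5)
Step 7: +4 fires, +5 burnt (F count now 4)
Step 8: +1 fires, +4 burnt (F count now 1)
Step 9: +0 fires, +1 burnt (F count now 0)
Fire out after step 9
Initially T: 26, now '.': 34
Total burnt (originally-T cells now '.'): 24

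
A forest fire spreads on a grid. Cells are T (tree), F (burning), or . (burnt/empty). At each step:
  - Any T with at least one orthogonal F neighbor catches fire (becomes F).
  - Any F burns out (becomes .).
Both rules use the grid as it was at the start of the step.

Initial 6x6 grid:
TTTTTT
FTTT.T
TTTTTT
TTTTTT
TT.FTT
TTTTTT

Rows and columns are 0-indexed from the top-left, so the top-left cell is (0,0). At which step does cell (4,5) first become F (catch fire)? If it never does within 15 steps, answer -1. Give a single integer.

Step 1: cell (4,5)='T' (+6 fires, +2 burnt)
Step 2: cell (4,5)='F' (+10 fires, +6 burnt)
  -> target ignites at step 2
Step 3: cell (4,5)='.' (+9 fires, +10 burnt)
Step 4: cell (4,5)='.' (+4 fires, +9 burnt)
Step 5: cell (4,5)='.' (+2 fires, +4 burnt)
Step 6: cell (4,5)='.' (+1 fires, +2 burnt)
Step 7: cell (4,5)='.' (+0 fires, +1 burnt)
  fire out at step 7

2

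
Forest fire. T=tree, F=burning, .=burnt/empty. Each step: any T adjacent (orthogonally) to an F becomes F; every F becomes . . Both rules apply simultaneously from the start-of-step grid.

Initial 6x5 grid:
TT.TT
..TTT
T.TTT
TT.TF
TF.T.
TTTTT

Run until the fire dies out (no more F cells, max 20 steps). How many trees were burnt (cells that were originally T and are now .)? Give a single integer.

Answer: 19

Derivation:
Step 1: +5 fires, +2 burnt (F count now 5)
Step 2: +6 fires, +5 burnt (F count now 6)
Step 3: +5 fires, +6 burnt (F count now 5)
Step 4: +3 fires, +5 burnt (F count now 3)
Step 5: +0 fires, +3 burnt (F count now 0)
Fire out after step 5
Initially T: 21, now '.': 28
Total burnt (originally-T cells now '.'): 19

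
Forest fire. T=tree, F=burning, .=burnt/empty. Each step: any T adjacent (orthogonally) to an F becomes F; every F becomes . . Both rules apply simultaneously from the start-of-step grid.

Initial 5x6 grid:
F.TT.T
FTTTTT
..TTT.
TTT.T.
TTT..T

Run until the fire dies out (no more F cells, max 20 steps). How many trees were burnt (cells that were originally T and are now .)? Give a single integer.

Answer: 18

Derivation:
Step 1: +1 fires, +2 burnt (F count now 1)
Step 2: +1 fires, +1 burnt (F count now 1)
Step 3: +3 fires, +1 burnt (F count now 3)
Step 4: +4 fires, +3 burnt (F count now 4)
Step 5: +4 fires, +4 burnt (F count now 4)
Step 6: +4 fires, +4 burnt (F count now 4)
Step 7: +1 fires, +4 burnt (F count now 1)
Step 8: +0 fires, +1 burnt (F count now 0)
Fire out after step 8
Initially T: 19, now '.': 29
Total burnt (originally-T cells now '.'): 18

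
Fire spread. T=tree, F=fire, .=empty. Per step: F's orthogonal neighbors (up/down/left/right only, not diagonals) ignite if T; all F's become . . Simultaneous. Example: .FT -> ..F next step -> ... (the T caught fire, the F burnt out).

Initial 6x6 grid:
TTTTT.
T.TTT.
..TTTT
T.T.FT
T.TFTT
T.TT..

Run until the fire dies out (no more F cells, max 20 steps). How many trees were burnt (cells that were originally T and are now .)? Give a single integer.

Step 1: +5 fires, +2 burnt (F count now 5)
Step 2: +6 fires, +5 burnt (F count now 6)
Step 3: +3 fires, +6 burnt (F count now 3)
Step 4: +2 fires, +3 burnt (F count now 2)
Step 5: +1 fires, +2 burnt (F count now 1)
Step 6: +1 fires, +1 burnt (F count now 1)
Step 7: +1 fires, +1 burnt (F count now 1)
Step 8: +1 fires, +1 burnt (F count now 1)
Step 9: +0 fires, +1 burnt (F count now 0)
Fire out after step 9
Initially T: 23, now '.': 33
Total burnt (originally-T cells now '.'): 20

Answer: 20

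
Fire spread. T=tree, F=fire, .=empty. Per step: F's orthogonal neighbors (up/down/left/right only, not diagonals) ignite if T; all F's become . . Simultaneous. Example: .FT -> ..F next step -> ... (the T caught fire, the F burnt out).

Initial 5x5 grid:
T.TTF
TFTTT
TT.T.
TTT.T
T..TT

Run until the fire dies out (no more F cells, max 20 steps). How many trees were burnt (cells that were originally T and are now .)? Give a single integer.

Step 1: +5 fires, +2 burnt (F count now 5)
Step 2: +5 fires, +5 burnt (F count now 5)
Step 3: +3 fires, +5 burnt (F count now 3)
Step 4: +1 fires, +3 burnt (F count now 1)
Step 5: +0 fires, +1 burnt (F count now 0)
Fire out after step 5
Initially T: 17, now '.': 22
Total burnt (originally-T cells now '.'): 14

Answer: 14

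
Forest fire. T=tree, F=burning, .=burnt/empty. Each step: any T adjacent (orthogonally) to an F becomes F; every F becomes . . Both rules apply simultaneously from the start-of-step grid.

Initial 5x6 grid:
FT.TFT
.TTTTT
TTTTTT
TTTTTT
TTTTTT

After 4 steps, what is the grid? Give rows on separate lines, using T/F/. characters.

Step 1: 4 trees catch fire, 2 burn out
  .F.F.F
  .TTTFT
  TTTTTT
  TTTTTT
  TTTTTT
Step 2: 4 trees catch fire, 4 burn out
  ......
  .FTF.F
  TTTTFT
  TTTTTT
  TTTTTT
Step 3: 5 trees catch fire, 4 burn out
  ......
  ..F...
  TFTF.F
  TTTTFT
  TTTTTT
Step 4: 6 trees catch fire, 5 burn out
  ......
  ......
  F.F...
  TFTF.F
  TTTTFT

......
......
F.F...
TFTF.F
TTTTFT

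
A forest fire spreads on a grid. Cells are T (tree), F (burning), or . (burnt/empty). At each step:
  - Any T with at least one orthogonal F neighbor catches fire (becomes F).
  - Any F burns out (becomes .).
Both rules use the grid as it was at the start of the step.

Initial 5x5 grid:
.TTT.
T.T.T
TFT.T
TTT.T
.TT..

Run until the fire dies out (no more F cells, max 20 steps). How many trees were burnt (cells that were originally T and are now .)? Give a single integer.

Answer: 12

Derivation:
Step 1: +3 fires, +1 burnt (F count now 3)
Step 2: +5 fires, +3 burnt (F count now 5)
Step 3: +2 fires, +5 burnt (F count now 2)
Step 4: +2 fires, +2 burnt (F count now 2)
Step 5: +0 fires, +2 burnt (F count now 0)
Fire out after step 5
Initially T: 15, now '.': 22
Total burnt (originally-T cells now '.'): 12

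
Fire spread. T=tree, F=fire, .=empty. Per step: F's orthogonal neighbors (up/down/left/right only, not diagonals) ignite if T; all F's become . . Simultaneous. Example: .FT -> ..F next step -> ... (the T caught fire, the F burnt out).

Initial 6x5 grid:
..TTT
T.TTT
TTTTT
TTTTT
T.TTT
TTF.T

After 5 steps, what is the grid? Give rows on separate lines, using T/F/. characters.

Step 1: 2 trees catch fire, 1 burn out
  ..TTT
  T.TTT
  TTTTT
  TTTTT
  T.FTT
  TF..T
Step 2: 3 trees catch fire, 2 burn out
  ..TTT
  T.TTT
  TTTTT
  TTFTT
  T..FT
  F...T
Step 3: 5 trees catch fire, 3 burn out
  ..TTT
  T.TTT
  TTFTT
  TF.FT
  F...F
  ....T
Step 4: 6 trees catch fire, 5 burn out
  ..TTT
  T.FTT
  TF.FT
  F...F
  .....
  ....F
Step 5: 4 trees catch fire, 6 burn out
  ..FTT
  T..FT
  F...F
  .....
  .....
  .....

..FTT
T..FT
F...F
.....
.....
.....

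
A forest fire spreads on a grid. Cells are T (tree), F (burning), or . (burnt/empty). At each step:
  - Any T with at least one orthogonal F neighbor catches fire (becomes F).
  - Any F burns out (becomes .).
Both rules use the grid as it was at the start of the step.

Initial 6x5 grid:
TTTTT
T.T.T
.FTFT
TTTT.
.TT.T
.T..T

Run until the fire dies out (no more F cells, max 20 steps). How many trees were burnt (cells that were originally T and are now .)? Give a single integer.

Answer: 17

Derivation:
Step 1: +4 fires, +2 burnt (F count now 4)
Step 2: +5 fires, +4 burnt (F count now 5)
Step 3: +4 fires, +5 burnt (F count now 4)
Step 4: +2 fires, +4 burnt (F count now 2)
Step 5: +1 fires, +2 burnt (F count now 1)
Step 6: +1 fires, +1 burnt (F count now 1)
Step 7: +0 fires, +1 burnt (F count now 0)
Fire out after step 7
Initially T: 19, now '.': 28
Total burnt (originally-T cells now '.'): 17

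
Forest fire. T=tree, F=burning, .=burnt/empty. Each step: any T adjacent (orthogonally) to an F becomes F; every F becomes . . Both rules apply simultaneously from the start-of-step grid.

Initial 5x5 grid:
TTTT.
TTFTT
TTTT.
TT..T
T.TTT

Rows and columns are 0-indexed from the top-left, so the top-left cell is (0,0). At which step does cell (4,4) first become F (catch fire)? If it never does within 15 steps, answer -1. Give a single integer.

Step 1: cell (4,4)='T' (+4 fires, +1 burnt)
Step 2: cell (4,4)='T' (+6 fires, +4 burnt)
Step 3: cell (4,4)='T' (+3 fires, +6 burnt)
Step 4: cell (4,4)='T' (+1 fires, +3 burnt)
Step 5: cell (4,4)='T' (+1 fires, +1 burnt)
Step 6: cell (4,4)='T' (+0 fires, +1 burnt)
  fire out at step 6
Target never catches fire within 15 steps

-1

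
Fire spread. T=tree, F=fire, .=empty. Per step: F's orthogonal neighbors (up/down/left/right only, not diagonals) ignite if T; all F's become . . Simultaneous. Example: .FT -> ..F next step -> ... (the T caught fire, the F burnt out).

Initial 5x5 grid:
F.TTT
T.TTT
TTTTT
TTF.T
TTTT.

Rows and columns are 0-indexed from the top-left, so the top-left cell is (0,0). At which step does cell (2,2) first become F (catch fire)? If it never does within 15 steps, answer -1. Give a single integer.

Step 1: cell (2,2)='F' (+4 fires, +2 burnt)
  -> target ignites at step 1
Step 2: cell (2,2)='.' (+7 fires, +4 burnt)
Step 3: cell (2,2)='.' (+4 fires, +7 burnt)
Step 4: cell (2,2)='.' (+3 fires, +4 burnt)
Step 5: cell (2,2)='.' (+1 fires, +3 burnt)
Step 6: cell (2,2)='.' (+0 fires, +1 burnt)
  fire out at step 6

1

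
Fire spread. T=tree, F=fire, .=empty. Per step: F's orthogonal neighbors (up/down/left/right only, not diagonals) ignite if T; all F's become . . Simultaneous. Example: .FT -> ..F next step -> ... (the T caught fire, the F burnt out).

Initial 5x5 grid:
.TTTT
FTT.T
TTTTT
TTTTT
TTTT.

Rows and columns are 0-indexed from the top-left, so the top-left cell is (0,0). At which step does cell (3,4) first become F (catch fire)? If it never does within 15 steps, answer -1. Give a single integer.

Step 1: cell (3,4)='T' (+2 fires, +1 burnt)
Step 2: cell (3,4)='T' (+4 fires, +2 burnt)
Step 3: cell (3,4)='T' (+4 fires, +4 burnt)
Step 4: cell (3,4)='T' (+4 fires, +4 burnt)
Step 5: cell (3,4)='T' (+4 fires, +4 burnt)
Step 6: cell (3,4)='F' (+3 fires, +4 burnt)
  -> target ignites at step 6
Step 7: cell (3,4)='.' (+0 fires, +3 burnt)
  fire out at step 7

6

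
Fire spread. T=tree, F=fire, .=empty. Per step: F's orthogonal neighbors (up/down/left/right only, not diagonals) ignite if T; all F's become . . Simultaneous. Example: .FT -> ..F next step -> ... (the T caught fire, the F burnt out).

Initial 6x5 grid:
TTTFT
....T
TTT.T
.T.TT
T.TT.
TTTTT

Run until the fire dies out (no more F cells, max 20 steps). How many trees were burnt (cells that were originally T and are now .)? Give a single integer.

Answer: 16

Derivation:
Step 1: +2 fires, +1 burnt (F count now 2)
Step 2: +2 fires, +2 burnt (F count now 2)
Step 3: +2 fires, +2 burnt (F count now 2)
Step 4: +1 fires, +2 burnt (F count now 1)
Step 5: +1 fires, +1 burnt (F count now 1)
Step 6: +1 fires, +1 burnt (F count now 1)
Step 7: +2 fires, +1 burnt (F count now 2)
Step 8: +2 fires, +2 burnt (F count now 2)
Step 9: +1 fires, +2 burnt (F count now 1)
Step 10: +1 fires, +1 burnt (F count now 1)
Step 11: +1 fires, +1 burnt (F count now 1)
Step 12: +0 fires, +1 burnt (F count now 0)
Fire out after step 12
Initially T: 20, now '.': 26
Total burnt (originally-T cells now '.'): 16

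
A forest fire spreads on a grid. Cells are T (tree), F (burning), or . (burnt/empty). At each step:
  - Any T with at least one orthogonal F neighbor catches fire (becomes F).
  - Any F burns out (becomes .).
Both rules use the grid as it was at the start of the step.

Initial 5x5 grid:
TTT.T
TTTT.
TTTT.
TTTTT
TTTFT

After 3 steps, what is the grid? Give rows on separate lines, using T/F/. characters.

Step 1: 3 trees catch fire, 1 burn out
  TTT.T
  TTTT.
  TTTT.
  TTTFT
  TTF.F
Step 2: 4 trees catch fire, 3 burn out
  TTT.T
  TTTT.
  TTTF.
  TTF.F
  TF...
Step 3: 4 trees catch fire, 4 burn out
  TTT.T
  TTTF.
  TTF..
  TF...
  F....

TTT.T
TTTF.
TTF..
TF...
F....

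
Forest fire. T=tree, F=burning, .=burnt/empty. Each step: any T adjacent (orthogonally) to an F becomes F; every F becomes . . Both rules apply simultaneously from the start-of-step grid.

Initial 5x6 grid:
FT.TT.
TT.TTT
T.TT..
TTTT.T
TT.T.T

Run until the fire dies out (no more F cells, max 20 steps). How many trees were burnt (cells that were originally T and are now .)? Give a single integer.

Answer: 18

Derivation:
Step 1: +2 fires, +1 burnt (F count now 2)
Step 2: +2 fires, +2 burnt (F count now 2)
Step 3: +1 fires, +2 burnt (F count now 1)
Step 4: +2 fires, +1 burnt (F count now 2)
Step 5: +2 fires, +2 burnt (F count now 2)
Step 6: +2 fires, +2 burnt (F count now 2)
Step 7: +2 fires, +2 burnt (F count now 2)
Step 8: +1 fires, +2 burnt (F count now 1)
Step 9: +2 fires, +1 burnt (F count now 2)
Step 10: +2 fires, +2 burnt (F count now 2)
Step 11: +0 fires, +2 burnt (F count now 0)
Fire out after step 11
Initially T: 20, now '.': 28
Total burnt (originally-T cells now '.'): 18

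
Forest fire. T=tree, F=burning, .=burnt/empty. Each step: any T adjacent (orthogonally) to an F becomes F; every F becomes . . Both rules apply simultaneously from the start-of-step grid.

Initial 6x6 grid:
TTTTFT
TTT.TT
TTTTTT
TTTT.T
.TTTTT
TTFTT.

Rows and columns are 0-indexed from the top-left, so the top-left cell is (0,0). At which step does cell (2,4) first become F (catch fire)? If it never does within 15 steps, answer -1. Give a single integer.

Step 1: cell (2,4)='T' (+6 fires, +2 burnt)
Step 2: cell (2,4)='F' (+8 fires, +6 burnt)
  -> target ignites at step 2
Step 3: cell (2,4)='.' (+8 fires, +8 burnt)
Step 4: cell (2,4)='.' (+6 fires, +8 burnt)
Step 5: cell (2,4)='.' (+2 fires, +6 burnt)
Step 6: cell (2,4)='.' (+0 fires, +2 burnt)
  fire out at step 6

2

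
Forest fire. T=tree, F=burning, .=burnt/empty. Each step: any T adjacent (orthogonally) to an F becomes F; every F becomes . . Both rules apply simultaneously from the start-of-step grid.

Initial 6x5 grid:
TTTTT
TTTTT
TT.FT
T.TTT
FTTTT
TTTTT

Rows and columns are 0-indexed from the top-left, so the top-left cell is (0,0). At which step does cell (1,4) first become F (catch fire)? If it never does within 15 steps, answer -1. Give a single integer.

Step 1: cell (1,4)='T' (+6 fires, +2 burnt)
Step 2: cell (1,4)='F' (+9 fires, +6 burnt)
  -> target ignites at step 2
Step 3: cell (1,4)='.' (+8 fires, +9 burnt)
Step 4: cell (1,4)='.' (+3 fires, +8 burnt)
Step 5: cell (1,4)='.' (+0 fires, +3 burnt)
  fire out at step 5

2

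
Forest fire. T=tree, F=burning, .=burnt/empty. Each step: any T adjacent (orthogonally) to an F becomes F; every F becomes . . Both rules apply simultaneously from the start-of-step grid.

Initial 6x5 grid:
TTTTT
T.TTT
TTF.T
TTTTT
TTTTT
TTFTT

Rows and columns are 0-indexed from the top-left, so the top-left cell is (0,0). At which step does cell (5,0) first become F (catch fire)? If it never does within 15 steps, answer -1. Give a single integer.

Step 1: cell (5,0)='T' (+6 fires, +2 burnt)
Step 2: cell (5,0)='F' (+9 fires, +6 burnt)
  -> target ignites at step 2
Step 3: cell (5,0)='.' (+8 fires, +9 burnt)
Step 4: cell (5,0)='.' (+3 fires, +8 burnt)
Step 5: cell (5,0)='.' (+0 fires, +3 burnt)
  fire out at step 5

2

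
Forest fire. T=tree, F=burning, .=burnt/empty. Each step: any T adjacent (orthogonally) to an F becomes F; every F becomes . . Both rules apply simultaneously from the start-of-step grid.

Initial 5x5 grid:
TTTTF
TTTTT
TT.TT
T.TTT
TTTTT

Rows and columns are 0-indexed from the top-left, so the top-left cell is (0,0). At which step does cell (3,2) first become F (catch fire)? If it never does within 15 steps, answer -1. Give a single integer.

Step 1: cell (3,2)='T' (+2 fires, +1 burnt)
Step 2: cell (3,2)='T' (+3 fires, +2 burnt)
Step 3: cell (3,2)='T' (+4 fires, +3 burnt)
Step 4: cell (3,2)='T' (+4 fires, +4 burnt)
Step 5: cell (3,2)='F' (+4 fires, +4 burnt)
  -> target ignites at step 5
Step 6: cell (3,2)='.' (+2 fires, +4 burnt)
Step 7: cell (3,2)='.' (+2 fires, +2 burnt)
Step 8: cell (3,2)='.' (+1 fires, +2 burnt)
Step 9: cell (3,2)='.' (+0 fires, +1 burnt)
  fire out at step 9

5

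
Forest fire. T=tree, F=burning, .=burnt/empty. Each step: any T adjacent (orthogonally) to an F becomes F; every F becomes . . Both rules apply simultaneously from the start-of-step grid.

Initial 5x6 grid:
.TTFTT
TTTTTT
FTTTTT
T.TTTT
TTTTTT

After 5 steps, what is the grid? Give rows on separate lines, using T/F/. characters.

Step 1: 6 trees catch fire, 2 burn out
  .TF.FT
  FTTFTT
  .FTTTT
  F.TTTT
  TTTTTT
Step 2: 8 trees catch fire, 6 burn out
  .F...F
  .FF.FT
  ..FFTT
  ..TTTT
  FTTTTT
Step 3: 5 trees catch fire, 8 burn out
  ......
  .....F
  ....FT
  ..FFTT
  .FTTTT
Step 4: 4 trees catch fire, 5 burn out
  ......
  ......
  .....F
  ....FT
  ..FFTT
Step 5: 2 trees catch fire, 4 burn out
  ......
  ......
  ......
  .....F
  ....FT

......
......
......
.....F
....FT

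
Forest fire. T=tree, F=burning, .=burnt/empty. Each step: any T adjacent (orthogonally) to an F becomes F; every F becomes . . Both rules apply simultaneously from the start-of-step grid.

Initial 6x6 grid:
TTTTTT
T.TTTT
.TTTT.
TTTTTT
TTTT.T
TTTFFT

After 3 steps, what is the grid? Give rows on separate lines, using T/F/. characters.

Step 1: 3 trees catch fire, 2 burn out
  TTTTTT
  T.TTTT
  .TTTT.
  TTTTTT
  TTTF.T
  TTF..F
Step 2: 4 trees catch fire, 3 burn out
  TTTTTT
  T.TTTT
  .TTTT.
  TTTFTT
  TTF..F
  TF....
Step 3: 6 trees catch fire, 4 burn out
  TTTTTT
  T.TTTT
  .TTFT.
  TTF.FF
  TF....
  F.....

TTTTTT
T.TTTT
.TTFT.
TTF.FF
TF....
F.....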